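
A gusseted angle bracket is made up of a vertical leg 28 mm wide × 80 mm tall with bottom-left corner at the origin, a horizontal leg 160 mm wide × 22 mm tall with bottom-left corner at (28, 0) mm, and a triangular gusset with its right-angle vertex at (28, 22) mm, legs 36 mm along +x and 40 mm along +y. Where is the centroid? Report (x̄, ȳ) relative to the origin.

vertical leg: A = 28 × 80 = 2240.00, centroid at (14.00, 40.00).
horizontal leg: A = 160 × 22 = 3520.00, centroid at (108.00, 11.00).
gusset: A = ½·36·40 = 720.00, centroid at (40.00, 35.33).
ΣA = 6480.00 mm², ΣAx̄ = 440320.00 mm³, ΣAȳ = 153760.00 mm³.
x̄ = 440320.00/6480.00 = 67.95 mm; ȳ = 153760.00/6480.00 = 23.73 mm.

x̄ = 67.95 mm, ȳ = 23.73 mm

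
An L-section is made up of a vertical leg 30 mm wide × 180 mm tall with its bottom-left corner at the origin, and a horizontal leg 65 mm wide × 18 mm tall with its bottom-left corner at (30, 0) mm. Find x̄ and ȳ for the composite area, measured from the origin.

vertical leg: A = 30 × 180 = 5400.00, centroid at (15.00, 90.00).
horizontal leg: A = 65 × 18 = 1170.00, centroid at (62.50, 9.00).
ΣA = 6570.00 mm², ΣAx̄ = 154125.00 mm³, ΣAȳ = 496530.00 mm³.
x̄ = 154125.00/6570.00 = 23.46 mm; ȳ = 496530.00/6570.00 = 75.58 mm.

x̄ = 23.46 mm, ȳ = 75.58 mm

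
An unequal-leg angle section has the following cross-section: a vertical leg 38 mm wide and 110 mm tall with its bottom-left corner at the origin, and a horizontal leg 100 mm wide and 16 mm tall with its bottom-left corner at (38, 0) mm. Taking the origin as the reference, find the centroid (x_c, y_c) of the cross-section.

vertical leg: A = 38 × 110 = 4180.00, centroid at (19.00, 55.00).
horizontal leg: A = 100 × 16 = 1600.00, centroid at (88.00, 8.00).
ΣA = 5780.00 mm², ΣAx_c = 220220.00 mm³, ΣAy_c = 242700.00 mm³.
x_c = 220220.00/5780.00 = 38.10 mm; y_c = 242700.00/5780.00 = 41.99 mm.

x_c = 38.10 mm, y_c = 41.99 mm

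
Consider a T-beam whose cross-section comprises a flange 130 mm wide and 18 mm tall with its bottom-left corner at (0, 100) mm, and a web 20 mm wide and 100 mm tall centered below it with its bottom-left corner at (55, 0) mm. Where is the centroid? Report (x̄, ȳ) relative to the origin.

x̄ = 65.00 mm, ȳ = 81.81 mm

Part | A | x̄ᵢ | ȳᵢ | A·x̄ᵢ | A·ȳᵢ
web | 2000.00 | 65.00 | 50.00 | 130000.00 | 100000.00
flange | 2340.00 | 65.00 | 109.00 | 152100.00 | 255060.00
Σ | 4340.00 |  |  | 282100.00 | 355060.00
x̄ = 282100.00 / 4340.00 = 65.00 mm
ȳ = 355060.00 / 4340.00 = 81.81 mm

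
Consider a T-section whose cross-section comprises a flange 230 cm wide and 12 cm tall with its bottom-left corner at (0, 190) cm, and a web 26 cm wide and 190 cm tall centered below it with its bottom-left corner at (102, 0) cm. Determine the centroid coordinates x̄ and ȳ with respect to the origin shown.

x̄ = 115.00 cm, ȳ = 131.20 cm

web: A = 26 × 190 = 4940.00, centroid at (115.00, 95.00).
flange: A = 230 × 12 = 2760.00, centroid at (115.00, 196.00).
ΣA = 7700.00 cm²
ΣAx̄ = (4940.00)(115.00) + (2760.00)(115.00) = 885500.00 cm³
ΣAȳ = (4940.00)(95.00) + (2760.00)(196.00) = 1010260.00 cm³
x̄ = 885500.00 / 7700.00 = 115.00 cm
ȳ = 1010260.00 / 7700.00 = 131.20 cm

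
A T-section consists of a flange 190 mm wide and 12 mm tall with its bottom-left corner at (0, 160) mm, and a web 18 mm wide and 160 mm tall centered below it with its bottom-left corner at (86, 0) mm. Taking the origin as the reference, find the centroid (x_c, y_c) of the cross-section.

Part | A | x̄ᵢ | ȳᵢ | A·x̄ᵢ | A·ȳᵢ
web | 2880.00 | 95.00 | 80.00 | 273600.00 | 230400.00
flange | 2280.00 | 95.00 | 166.00 | 216600.00 | 378480.00
Σ | 5160.00 |  |  | 490200.00 | 608880.00
x_c = 490200.00 / 5160.00 = 95.00 mm
y_c = 608880.00 / 5160.00 = 118.00 mm

x_c = 95.00 mm, y_c = 118.00 mm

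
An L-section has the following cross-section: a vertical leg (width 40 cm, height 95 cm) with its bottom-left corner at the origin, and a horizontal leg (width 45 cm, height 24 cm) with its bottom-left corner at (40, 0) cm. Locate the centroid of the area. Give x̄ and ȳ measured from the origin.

Part | A | x̄ᵢ | ȳᵢ | A·x̄ᵢ | A·ȳᵢ
vertical leg | 3800.00 | 20.00 | 47.50 | 76000.00 | 180500.00
horizontal leg | 1080.00 | 62.50 | 12.00 | 67500.00 | 12960.00
Σ | 4880.00 |  |  | 143500.00 | 193460.00
x̄ = 143500.00 / 4880.00 = 29.41 cm
ȳ = 193460.00 / 4880.00 = 39.64 cm

x̄ = 29.41 cm, ȳ = 39.64 cm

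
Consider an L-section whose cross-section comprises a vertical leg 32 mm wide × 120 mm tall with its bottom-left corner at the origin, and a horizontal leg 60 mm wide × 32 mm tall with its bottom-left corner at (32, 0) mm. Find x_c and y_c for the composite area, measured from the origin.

Part | A | x̄ᵢ | ȳᵢ | A·x̄ᵢ | A·ȳᵢ
vertical leg | 3840.00 | 16.00 | 60.00 | 61440.00 | 230400.00
horizontal leg | 1920.00 | 62.00 | 16.00 | 119040.00 | 30720.00
Σ | 5760.00 |  |  | 180480.00 | 261120.00
x_c = 180480.00 / 5760.00 = 31.33 mm
y_c = 261120.00 / 5760.00 = 45.33 mm

x_c = 31.33 mm, y_c = 45.33 mm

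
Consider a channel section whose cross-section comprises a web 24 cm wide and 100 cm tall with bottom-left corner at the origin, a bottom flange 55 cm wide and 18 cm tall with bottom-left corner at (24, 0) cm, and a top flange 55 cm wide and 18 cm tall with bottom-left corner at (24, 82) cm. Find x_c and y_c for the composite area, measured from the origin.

web: A = 24 × 100 = 2400.00, centroid at (12.00, 50.00).
bottom flange: A = 55 × 18 = 990.00, centroid at (51.50, 9.00).
top flange: A = 55 × 18 = 990.00, centroid at (51.50, 91.00).
ΣA = 4380.00 cm², ΣAx_c = 130770.00 cm³, ΣAy_c = 219000.00 cm³.
x_c = 130770.00/4380.00 = 29.86 cm; y_c = 219000.00/4380.00 = 50.00 cm.

x_c = 29.86 cm, y_c = 50.00 cm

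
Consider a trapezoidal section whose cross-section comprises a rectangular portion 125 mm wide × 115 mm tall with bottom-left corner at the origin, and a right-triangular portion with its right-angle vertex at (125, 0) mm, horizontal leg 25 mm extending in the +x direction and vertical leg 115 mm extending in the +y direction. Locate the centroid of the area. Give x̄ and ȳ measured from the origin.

x̄ = 68.94 mm, ȳ = 55.76 mm

rectangular portion: A = 125 × 115 = 14375.00, centroid at (62.50, 57.50).
triangular portion: A = ½·25·115 = 1437.50, centroid at (133.33, 38.33).
ΣA = 15812.50 mm², ΣAx̄ = 1090104.17 mm³, ΣAȳ = 881666.67 mm³.
x̄ = 1090104.17/15812.50 = 68.94 mm; ȳ = 881666.67/15812.50 = 55.76 mm.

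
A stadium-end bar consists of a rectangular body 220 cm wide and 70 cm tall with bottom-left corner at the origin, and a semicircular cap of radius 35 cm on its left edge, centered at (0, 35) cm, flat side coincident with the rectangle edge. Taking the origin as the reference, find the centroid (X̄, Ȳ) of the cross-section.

Part | A | x̄ᵢ | ȳᵢ | A·x̄ᵢ | A·ȳᵢ
rectangular body | 15400.00 | 110.00 | 35.00 | 1694000.00 | 539000.00
semicircular end | 1924.23 | -14.85 | 35.00 | -28583.33 | 67347.89
Σ | 17324.23 |  |  | 1665416.67 | 606347.89
X̄ = 1665416.67 / 17324.23 = 96.13 cm
Ȳ = 606347.89 / 17324.23 = 35.00 cm

X̄ = 96.13 cm, Ȳ = 35.00 cm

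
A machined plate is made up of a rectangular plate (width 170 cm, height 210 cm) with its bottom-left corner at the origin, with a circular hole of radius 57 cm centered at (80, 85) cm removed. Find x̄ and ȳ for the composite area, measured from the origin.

x̄ = 87.00 cm, ȳ = 113.01 cm

plate: A = 170 × 210 = 35700.00, centroid at (85.00, 105.00).
hole: A = −π·57² = -10207.03, centroid at (80.00, 85.00).
ΣA = 25492.97 cm²
ΣAx̄ = (35700.00)(85.00) + (-10207.03)(80.00) = 2217937.24 cm³
ΣAȳ = (35700.00)(105.00) + (-10207.03)(85.00) = 2880902.06 cm³
x̄ = 2217937.24 / 25492.97 = 87.00 cm
ȳ = 2880902.06 / 25492.97 = 113.01 cm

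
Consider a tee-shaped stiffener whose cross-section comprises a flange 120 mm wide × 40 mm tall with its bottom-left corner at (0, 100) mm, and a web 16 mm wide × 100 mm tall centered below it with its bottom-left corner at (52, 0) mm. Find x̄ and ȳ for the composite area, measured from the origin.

x̄ = 60.00 mm, ȳ = 102.50 mm

web: A = 16 × 100 = 1600.00, centroid at (60.00, 50.00).
flange: A = 120 × 40 = 4800.00, centroid at (60.00, 120.00).
ΣA = 6400.00 mm²
ΣAx̄ = (1600.00)(60.00) + (4800.00)(60.00) = 384000.00 mm³
ΣAȳ = (1600.00)(50.00) + (4800.00)(120.00) = 656000.00 mm³
x̄ = 384000.00 / 6400.00 = 60.00 mm
ȳ = 656000.00 / 6400.00 = 102.50 mm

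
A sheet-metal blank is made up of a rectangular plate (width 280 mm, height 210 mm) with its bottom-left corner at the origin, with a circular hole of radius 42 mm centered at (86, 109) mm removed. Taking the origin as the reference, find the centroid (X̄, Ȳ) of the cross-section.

Part | A | x̄ᵢ | ȳᵢ | A·x̄ᵢ | A·ȳᵢ
plate | 58800.00 | 140.00 | 105.00 | 8232000.00 | 6174000.00
hole | -5541.77 | 86.00 | 109.00 | -476592.17 | -604052.87
Σ | 53258.23 |  |  | 7755407.83 | 5569947.13
X̄ = 7755407.83 / 53258.23 = 145.62 mm
Ȳ = 5569947.13 / 53258.23 = 104.58 mm

X̄ = 145.62 mm, Ȳ = 104.58 mm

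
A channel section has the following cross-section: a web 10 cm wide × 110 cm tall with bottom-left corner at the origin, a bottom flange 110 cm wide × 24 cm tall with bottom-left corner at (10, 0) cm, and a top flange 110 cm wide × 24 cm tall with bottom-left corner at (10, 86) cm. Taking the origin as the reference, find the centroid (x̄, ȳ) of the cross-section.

Part | A | x̄ᵢ | ȳᵢ | A·x̄ᵢ | A·ȳᵢ
web | 1100.00 | 5.00 | 55.00 | 5500.00 | 60500.00
bottom flange | 2640.00 | 65.00 | 12.00 | 171600.00 | 31680.00
top flange | 2640.00 | 65.00 | 98.00 | 171600.00 | 258720.00
Σ | 6380.00 |  |  | 348700.00 | 350900.00
x̄ = 348700.00 / 6380.00 = 54.66 cm
ȳ = 350900.00 / 6380.00 = 55.00 cm

x̄ = 54.66 cm, ȳ = 55.00 cm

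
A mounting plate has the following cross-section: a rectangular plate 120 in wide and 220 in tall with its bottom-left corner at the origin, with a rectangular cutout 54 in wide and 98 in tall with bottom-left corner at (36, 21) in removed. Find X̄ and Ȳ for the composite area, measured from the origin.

plate: A = 120 × 220 = 26400.00, centroid at (60.00, 110.00).
hole: A = −(54 × 98) = -5292.00, centroid at (63.00, 70.00).
ΣA = 21108.00 in², ΣAX̄ = 1250604.00 in³, ΣAȲ = 2533560.00 in³.
X̄ = 1250604.00/21108.00 = 59.25 in; Ȳ = 2533560.00/21108.00 = 120.03 in.

X̄ = 59.25 in, Ȳ = 120.03 in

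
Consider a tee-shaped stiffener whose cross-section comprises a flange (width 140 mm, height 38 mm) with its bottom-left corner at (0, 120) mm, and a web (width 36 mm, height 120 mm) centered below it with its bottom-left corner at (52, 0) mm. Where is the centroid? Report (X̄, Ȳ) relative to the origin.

web: A = 36 × 120 = 4320.00, centroid at (70.00, 60.00).
flange: A = 140 × 38 = 5320.00, centroid at (70.00, 139.00).
ΣA = 9640.00 mm², ΣAX̄ = 674800.00 mm³, ΣAȲ = 998680.00 mm³.
X̄ = 674800.00/9640.00 = 70.00 mm; Ȳ = 998680.00/9640.00 = 103.60 mm.

X̄ = 70.00 mm, Ȳ = 103.60 mm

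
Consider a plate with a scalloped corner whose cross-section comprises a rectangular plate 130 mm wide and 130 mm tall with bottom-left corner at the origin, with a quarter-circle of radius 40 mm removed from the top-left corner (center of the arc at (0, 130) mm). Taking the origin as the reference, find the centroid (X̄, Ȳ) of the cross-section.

X̄ = 68.86 mm, Ȳ = 61.14 mm

plate: A = 130 × 130 = 16900.00, centroid at (65.00, 65.00).
removed quarter-circle: A = −¼π·40² = -1256.64, centroid at (16.98, 113.02).
ΣA = 15643.36 mm², ΣAX̄ = 1077166.67 mm³, ΣAȲ = 956470.52 mm³.
X̄ = 1077166.67/15643.36 = 68.86 mm; Ȳ = 956470.52/15643.36 = 61.14 mm.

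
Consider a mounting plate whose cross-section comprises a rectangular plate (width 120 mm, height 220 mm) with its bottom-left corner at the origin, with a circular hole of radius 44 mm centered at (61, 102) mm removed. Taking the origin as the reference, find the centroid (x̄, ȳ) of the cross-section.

plate: A = 120 × 220 = 26400.00, centroid at (60.00, 110.00).
hole: A = −π·44² = -6082.12, centroid at (61.00, 102.00).
ΣA = 20317.88 mm²
ΣAx̄ = (26400.00)(60.00) + (-6082.12)(61.00) = 1212990.47 mm³
ΣAȳ = (26400.00)(110.00) + (-6082.12)(102.00) = 2283623.42 mm³
x̄ = 1212990.47 / 20317.88 = 59.70 mm
ȳ = 2283623.42 / 20317.88 = 112.39 mm

x̄ = 59.70 mm, ȳ = 112.39 mm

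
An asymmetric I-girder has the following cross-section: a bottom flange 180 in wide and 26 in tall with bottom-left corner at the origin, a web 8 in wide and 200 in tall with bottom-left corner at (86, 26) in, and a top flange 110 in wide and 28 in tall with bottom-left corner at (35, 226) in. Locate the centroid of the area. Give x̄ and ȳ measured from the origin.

x̄ = 90.00 in, ȳ = 107.01 in

bottom flange: A = 180 × 26 = 4680.00, centroid at (90.00, 13.00).
web: A = 8 × 200 = 1600.00, centroid at (90.00, 126.00).
top flange: A = 110 × 28 = 3080.00, centroid at (90.00, 240.00).
ΣA = 9360.00 in², ΣAx̄ = 842400.00 in³, ΣAȳ = 1001640.00 in³.
x̄ = 842400.00/9360.00 = 90.00 in; ȳ = 1001640.00/9360.00 = 107.01 in.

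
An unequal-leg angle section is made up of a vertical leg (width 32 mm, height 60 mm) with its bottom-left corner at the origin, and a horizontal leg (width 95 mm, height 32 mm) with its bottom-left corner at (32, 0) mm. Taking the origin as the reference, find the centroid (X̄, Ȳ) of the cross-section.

X̄ = 54.92 mm, Ȳ = 21.42 mm

vertical leg: A = 32 × 60 = 1920.00, centroid at (16.00, 30.00).
horizontal leg: A = 95 × 32 = 3040.00, centroid at (79.50, 16.00).
ΣA = 4960.00 mm², ΣAX̄ = 272400.00 mm³, ΣAȲ = 106240.00 mm³.
X̄ = 272400.00/4960.00 = 54.92 mm; Ȳ = 106240.00/4960.00 = 21.42 mm.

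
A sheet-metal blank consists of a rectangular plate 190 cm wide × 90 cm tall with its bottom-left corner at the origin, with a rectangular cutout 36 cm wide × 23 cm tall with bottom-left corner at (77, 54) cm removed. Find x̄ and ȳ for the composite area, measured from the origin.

Part | A | x̄ᵢ | ȳᵢ | A·x̄ᵢ | A·ȳᵢ
plate | 17100.00 | 95.00 | 45.00 | 1624500.00 | 769500.00
hole | -828.00 | 95.00 | 65.50 | -78660.00 | -54234.00
Σ | 16272.00 |  |  | 1545840.00 | 715266.00
x̄ = 1545840.00 / 16272.00 = 95.00 cm
ȳ = 715266.00 / 16272.00 = 43.96 cm

x̄ = 95.00 cm, ȳ = 43.96 cm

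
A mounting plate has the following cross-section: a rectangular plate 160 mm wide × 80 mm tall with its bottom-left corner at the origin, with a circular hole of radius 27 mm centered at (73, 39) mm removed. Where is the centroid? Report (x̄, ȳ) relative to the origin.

Part | A | x̄ᵢ | ȳᵢ | A·x̄ᵢ | A·ȳᵢ
plate | 12800.00 | 80.00 | 40.00 | 1024000.00 | 512000.00
hole | -2290.22 | 73.00 | 39.00 | -167186.14 | -89318.62
Σ | 10509.78 |  |  | 856813.86 | 422681.38
x̄ = 856813.86 / 10509.78 = 81.53 mm
ȳ = 422681.38 / 10509.78 = 40.22 mm

x̄ = 81.53 mm, ȳ = 40.22 mm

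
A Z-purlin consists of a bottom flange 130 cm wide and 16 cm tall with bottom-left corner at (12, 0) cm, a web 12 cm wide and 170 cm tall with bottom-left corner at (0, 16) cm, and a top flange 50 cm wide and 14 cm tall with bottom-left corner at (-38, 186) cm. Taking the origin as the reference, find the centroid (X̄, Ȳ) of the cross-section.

bottom flange: A = 130 × 16 = 2080.00, centroid at (77.00, 8.00).
web: A = 12 × 170 = 2040.00, centroid at (6.00, 101.00).
top flange: A = 50 × 14 = 700.00, centroid at (-13.00, 193.00).
ΣA = 4820.00 cm², ΣAX̄ = 163300.00 cm³, ΣAȲ = 357780.00 cm³.
X̄ = 163300.00/4820.00 = 33.88 cm; Ȳ = 357780.00/4820.00 = 74.23 cm.

X̄ = 33.88 cm, Ȳ = 74.23 cm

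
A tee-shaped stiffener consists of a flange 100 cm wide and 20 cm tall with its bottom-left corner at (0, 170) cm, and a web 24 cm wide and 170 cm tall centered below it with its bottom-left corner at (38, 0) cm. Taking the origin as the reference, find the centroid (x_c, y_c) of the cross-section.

x_c = 50.00 cm, y_c = 116.25 cm

web: A = 24 × 170 = 4080.00, centroid at (50.00, 85.00).
flange: A = 100 × 20 = 2000.00, centroid at (50.00, 180.00).
ΣA = 6080.00 cm², ΣAx_c = 304000.00 cm³, ΣAy_c = 706800.00 cm³.
x_c = 304000.00/6080.00 = 50.00 cm; y_c = 706800.00/6080.00 = 116.25 cm.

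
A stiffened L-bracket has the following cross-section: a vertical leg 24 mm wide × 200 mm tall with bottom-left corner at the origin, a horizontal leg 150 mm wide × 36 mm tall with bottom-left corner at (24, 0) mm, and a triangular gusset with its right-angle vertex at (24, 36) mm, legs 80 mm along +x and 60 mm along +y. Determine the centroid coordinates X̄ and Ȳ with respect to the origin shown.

X̄ = 56.65 mm, Ȳ = 56.48 mm

Part | A | x̄ᵢ | ȳᵢ | A·x̄ᵢ | A·ȳᵢ
vertical leg | 4800.00 | 12.00 | 100.00 | 57600.00 | 480000.00
horizontal leg | 5400.00 | 99.00 | 18.00 | 534600.00 | 97200.00
gusset | 2400.00 | 50.67 | 56.00 | 121600.00 | 134400.00
Σ | 12600.00 |  |  | 713800.00 | 711600.00
X̄ = 713800.00 / 12600.00 = 56.65 mm
Ȳ = 711600.00 / 12600.00 = 56.48 mm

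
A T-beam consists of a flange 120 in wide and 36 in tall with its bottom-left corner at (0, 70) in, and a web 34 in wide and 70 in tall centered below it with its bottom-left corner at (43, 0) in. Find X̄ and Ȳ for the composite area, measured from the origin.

web: A = 34 × 70 = 2380.00, centroid at (60.00, 35.00).
flange: A = 120 × 36 = 4320.00, centroid at (60.00, 88.00).
ΣA = 6700.00 in², ΣAX̄ = 402000.00 in³, ΣAȲ = 463460.00 in³.
X̄ = 402000.00/6700.00 = 60.00 in; Ȳ = 463460.00/6700.00 = 69.17 in.

X̄ = 60.00 in, Ȳ = 69.17 in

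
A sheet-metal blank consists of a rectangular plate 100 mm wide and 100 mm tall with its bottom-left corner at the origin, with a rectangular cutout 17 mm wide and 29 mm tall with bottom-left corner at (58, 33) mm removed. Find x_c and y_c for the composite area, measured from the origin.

x_c = 49.14 mm, y_c = 50.13 mm

Part | A | x̄ᵢ | ȳᵢ | A·x̄ᵢ | A·ȳᵢ
plate | 10000.00 | 50.00 | 50.00 | 500000.00 | 500000.00
hole | -493.00 | 66.50 | 47.50 | -32784.50 | -23417.50
Σ | 9507.00 |  |  | 467215.50 | 476582.50
x_c = 467215.50 / 9507.00 = 49.14 mm
y_c = 476582.50 / 9507.00 = 50.13 mm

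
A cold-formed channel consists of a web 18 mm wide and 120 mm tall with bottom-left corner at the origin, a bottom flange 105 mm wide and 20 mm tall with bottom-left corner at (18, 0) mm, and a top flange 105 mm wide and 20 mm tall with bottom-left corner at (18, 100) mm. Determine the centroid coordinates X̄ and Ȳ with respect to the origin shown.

web: A = 18 × 120 = 2160.00, centroid at (9.00, 60.00).
bottom flange: A = 105 × 20 = 2100.00, centroid at (70.50, 10.00).
top flange: A = 105 × 20 = 2100.00, centroid at (70.50, 110.00).
ΣA = 6360.00 mm², ΣAX̄ = 315540.00 mm³, ΣAȲ = 381600.00 mm³.
X̄ = 315540.00/6360.00 = 49.61 mm; Ȳ = 381600.00/6360.00 = 60.00 mm.

X̄ = 49.61 mm, Ȳ = 60.00 mm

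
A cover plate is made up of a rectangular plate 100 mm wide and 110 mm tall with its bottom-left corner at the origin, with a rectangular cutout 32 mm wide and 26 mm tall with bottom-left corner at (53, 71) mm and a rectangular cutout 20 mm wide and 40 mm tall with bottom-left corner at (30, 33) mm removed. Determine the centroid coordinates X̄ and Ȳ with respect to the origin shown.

X̄ = 49.17 mm, Ȳ = 52.60 mm

plate: A = 100 × 110 = 11000.00, centroid at (50.00, 55.00).
hole 1: A = −(32 × 26) = -832.00, centroid at (69.00, 84.00).
hole 2: A = −(20 × 40) = -800.00, centroid at (40.00, 53.00).
ΣA = 9368.00 mm², ΣAX̄ = 460592.00 mm³, ΣAȲ = 492712.00 mm³.
X̄ = 460592.00/9368.00 = 49.17 mm; Ȳ = 492712.00/9368.00 = 52.60 mm.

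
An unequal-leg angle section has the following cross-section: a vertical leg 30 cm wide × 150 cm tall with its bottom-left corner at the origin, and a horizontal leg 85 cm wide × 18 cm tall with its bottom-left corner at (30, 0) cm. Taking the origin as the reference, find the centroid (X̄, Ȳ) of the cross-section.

X̄ = 29.59 cm, Ȳ = 58.25 cm

vertical leg: A = 30 × 150 = 4500.00, centroid at (15.00, 75.00).
horizontal leg: A = 85 × 18 = 1530.00, centroid at (72.50, 9.00).
ΣA = 6030.00 cm², ΣAX̄ = 178425.00 cm³, ΣAȲ = 351270.00 cm³.
X̄ = 178425.00/6030.00 = 29.59 cm; Ȳ = 351270.00/6030.00 = 58.25 cm.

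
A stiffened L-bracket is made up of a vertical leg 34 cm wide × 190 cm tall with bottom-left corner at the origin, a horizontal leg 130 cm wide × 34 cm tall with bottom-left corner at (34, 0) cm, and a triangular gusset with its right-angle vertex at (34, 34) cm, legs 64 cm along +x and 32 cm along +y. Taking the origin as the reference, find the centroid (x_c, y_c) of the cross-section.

vertical leg: A = 34 × 190 = 6460.00, centroid at (17.00, 95.00).
horizontal leg: A = 130 × 34 = 4420.00, centroid at (99.00, 17.00).
gusset: A = ½·64·32 = 1024.00, centroid at (55.33, 44.67).
ΣA = 11904.00 cm²
ΣAx_c = (6460.00)(17.00) + (4420.00)(99.00) + (1024.00)(55.33) = 604061.33 cm³
ΣAy_c = (6460.00)(95.00) + (4420.00)(17.00) + (1024.00)(44.67) = 734578.67 cm³
x_c = 604061.33 / 11904.00 = 50.74 cm
y_c = 734578.67 / 11904.00 = 61.71 cm

x_c = 50.74 cm, y_c = 61.71 cm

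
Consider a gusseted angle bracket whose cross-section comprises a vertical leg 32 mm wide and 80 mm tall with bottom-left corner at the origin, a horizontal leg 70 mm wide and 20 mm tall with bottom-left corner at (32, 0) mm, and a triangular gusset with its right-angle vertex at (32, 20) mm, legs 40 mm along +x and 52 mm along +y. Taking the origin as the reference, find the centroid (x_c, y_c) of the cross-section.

x_c = 36.38 mm, y_c = 31.05 mm

vertical leg: A = 32 × 80 = 2560.00, centroid at (16.00, 40.00).
horizontal leg: A = 70 × 20 = 1400.00, centroid at (67.00, 10.00).
gusset: A = ½·40·52 = 1040.00, centroid at (45.33, 37.33).
ΣA = 5000.00 mm², ΣAx_c = 181906.67 mm³, ΣAy_c = 155226.67 mm³.
x_c = 181906.67/5000.00 = 36.38 mm; y_c = 155226.67/5000.00 = 31.05 mm.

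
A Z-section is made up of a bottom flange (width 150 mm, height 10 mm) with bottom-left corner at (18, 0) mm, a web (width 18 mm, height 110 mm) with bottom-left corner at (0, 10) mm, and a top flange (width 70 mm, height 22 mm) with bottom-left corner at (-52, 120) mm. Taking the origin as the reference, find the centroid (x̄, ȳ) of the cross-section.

x̄ = 26.12 mm, ȳ = 67.32 mm

bottom flange: A = 150 × 10 = 1500.00, centroid at (93.00, 5.00).
web: A = 18 × 110 = 1980.00, centroid at (9.00, 65.00).
top flange: A = 70 × 22 = 1540.00, centroid at (-17.00, 131.00).
ΣA = 5020.00 mm², ΣAx̄ = 131140.00 mm³, ΣAȳ = 337940.00 mm³.
x̄ = 131140.00/5020.00 = 26.12 mm; ȳ = 337940.00/5020.00 = 67.32 mm.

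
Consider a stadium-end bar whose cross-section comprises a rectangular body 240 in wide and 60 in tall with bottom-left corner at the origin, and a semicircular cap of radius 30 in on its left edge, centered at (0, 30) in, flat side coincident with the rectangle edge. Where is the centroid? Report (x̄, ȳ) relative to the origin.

Part | A | x̄ᵢ | ȳᵢ | A·x̄ᵢ | A·ȳᵢ
rectangular body | 14400.00 | 120.00 | 30.00 | 1728000.00 | 432000.00
semicircular end | 1413.72 | -12.73 | 30.00 | -18000.00 | 42411.50
Σ | 15813.72 |  |  | 1710000.00 | 474411.50
x̄ = 1710000.00 / 15813.72 = 108.13 in
ȳ = 474411.50 / 15813.72 = 30.00 in

x̄ = 108.13 in, ȳ = 30.00 in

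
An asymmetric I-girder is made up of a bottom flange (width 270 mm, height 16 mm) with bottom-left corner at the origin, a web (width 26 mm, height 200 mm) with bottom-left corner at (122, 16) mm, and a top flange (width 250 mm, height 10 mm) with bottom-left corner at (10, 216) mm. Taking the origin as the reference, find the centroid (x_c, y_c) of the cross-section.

x_c = 135.00 mm, y_c = 99.02 mm

Part | A | x̄ᵢ | ȳᵢ | A·x̄ᵢ | A·ȳᵢ
bottom flange | 4320.00 | 135.00 | 8.00 | 583200.00 | 34560.00
web | 5200.00 | 135.00 | 116.00 | 702000.00 | 603200.00
top flange | 2500.00 | 135.00 | 221.00 | 337500.00 | 552500.00
Σ | 12020.00 |  |  | 1622700.00 | 1190260.00
x_c = 1622700.00 / 12020.00 = 135.00 mm
y_c = 1190260.00 / 12020.00 = 99.02 mm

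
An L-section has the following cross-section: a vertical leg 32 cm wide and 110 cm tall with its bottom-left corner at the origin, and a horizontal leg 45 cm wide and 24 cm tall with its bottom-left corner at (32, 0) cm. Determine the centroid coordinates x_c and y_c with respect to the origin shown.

x_c = 25.04 cm, y_c = 44.90 cm

Part | A | x̄ᵢ | ȳᵢ | A·x̄ᵢ | A·ȳᵢ
vertical leg | 3520.00 | 16.00 | 55.00 | 56320.00 | 193600.00
horizontal leg | 1080.00 | 54.50 | 12.00 | 58860.00 | 12960.00
Σ | 4600.00 |  |  | 115180.00 | 206560.00
x_c = 115180.00 / 4600.00 = 25.04 cm
y_c = 206560.00 / 4600.00 = 44.90 cm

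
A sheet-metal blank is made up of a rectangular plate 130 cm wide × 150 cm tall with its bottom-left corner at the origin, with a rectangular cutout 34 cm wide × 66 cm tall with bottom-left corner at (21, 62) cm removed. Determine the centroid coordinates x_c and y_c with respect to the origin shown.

Part | A | x̄ᵢ | ȳᵢ | A·x̄ᵢ | A·ȳᵢ
plate | 19500.00 | 65.00 | 75.00 | 1267500.00 | 1462500.00
hole | -2244.00 | 38.00 | 95.00 | -85272.00 | -213180.00
Σ | 17256.00 |  |  | 1182228.00 | 1249320.00
x_c = 1182228.00 / 17256.00 = 68.51 cm
y_c = 1249320.00 / 17256.00 = 72.40 cm

x_c = 68.51 cm, y_c = 72.40 cm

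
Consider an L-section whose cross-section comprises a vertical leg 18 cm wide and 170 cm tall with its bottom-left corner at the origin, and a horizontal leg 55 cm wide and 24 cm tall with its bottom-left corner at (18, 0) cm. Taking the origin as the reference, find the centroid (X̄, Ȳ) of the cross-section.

vertical leg: A = 18 × 170 = 3060.00, centroid at (9.00, 85.00).
horizontal leg: A = 55 × 24 = 1320.00, centroid at (45.50, 12.00).
ΣA = 4380.00 cm²
ΣAX̄ = (3060.00)(9.00) + (1320.00)(45.50) = 87600.00 cm³
ΣAȲ = (3060.00)(85.00) + (1320.00)(12.00) = 275940.00 cm³
X̄ = 87600.00 / 4380.00 = 20.00 cm
Ȳ = 275940.00 / 4380.00 = 63.00 cm

X̄ = 20.00 cm, Ȳ = 63.00 cm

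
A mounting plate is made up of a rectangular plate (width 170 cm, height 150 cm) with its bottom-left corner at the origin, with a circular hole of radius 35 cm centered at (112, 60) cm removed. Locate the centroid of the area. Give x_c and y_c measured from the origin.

plate: A = 170 × 150 = 25500.00, centroid at (85.00, 75.00).
hole: A = −π·35² = -3848.45, centroid at (112.00, 60.00).
ΣA = 21651.55 cm², ΣAx_c = 1736473.49 cm³, ΣAy_c = 1681592.94 cm³.
x_c = 1736473.49/21651.55 = 80.20 cm; y_c = 1681592.94/21651.55 = 77.67 cm.

x_c = 80.20 cm, y_c = 77.67 cm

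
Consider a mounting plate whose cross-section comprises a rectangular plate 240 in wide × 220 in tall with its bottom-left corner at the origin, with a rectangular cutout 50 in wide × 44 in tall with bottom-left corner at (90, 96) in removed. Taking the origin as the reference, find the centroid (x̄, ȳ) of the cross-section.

plate: A = 240 × 220 = 52800.00, centroid at (120.00, 110.00).
hole: A = −(50 × 44) = -2200.00, centroid at (115.00, 118.00).
ΣA = 50600.00 in², ΣAx̄ = 6083000.00 in³, ΣAȳ = 5548400.00 in³.
x̄ = 6083000.00/50600.00 = 120.22 in; ȳ = 5548400.00/50600.00 = 109.65 in.

x̄ = 120.22 in, ȳ = 109.65 in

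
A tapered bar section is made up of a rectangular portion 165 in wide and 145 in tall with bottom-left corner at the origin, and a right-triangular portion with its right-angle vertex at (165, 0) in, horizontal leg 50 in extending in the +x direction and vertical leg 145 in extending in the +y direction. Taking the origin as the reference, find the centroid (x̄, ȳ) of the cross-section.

x̄ = 95.55 in, ȳ = 69.32 in

Part | A | x̄ᵢ | ȳᵢ | A·x̄ᵢ | A·ȳᵢ
rectangular portion | 23925.00 | 82.50 | 72.50 | 1973812.50 | 1734562.50
triangular portion | 3625.00 | 181.67 | 48.33 | 658541.67 | 175208.33
Σ | 27550.00 |  |  | 2632354.17 | 1909770.83
x̄ = 2632354.17 / 27550.00 = 95.55 in
ȳ = 1909770.83 / 27550.00 = 69.32 in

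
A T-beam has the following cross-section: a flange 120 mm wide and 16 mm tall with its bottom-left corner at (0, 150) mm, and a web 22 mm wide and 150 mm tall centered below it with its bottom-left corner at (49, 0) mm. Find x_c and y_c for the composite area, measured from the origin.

web: A = 22 × 150 = 3300.00, centroid at (60.00, 75.00).
flange: A = 120 × 16 = 1920.00, centroid at (60.00, 158.00).
ΣA = 5220.00 mm², ΣAx_c = 313200.00 mm³, ΣAy_c = 550860.00 mm³.
x_c = 313200.00/5220.00 = 60.00 mm; y_c = 550860.00/5220.00 = 105.53 mm.

x_c = 60.00 mm, y_c = 105.53 mm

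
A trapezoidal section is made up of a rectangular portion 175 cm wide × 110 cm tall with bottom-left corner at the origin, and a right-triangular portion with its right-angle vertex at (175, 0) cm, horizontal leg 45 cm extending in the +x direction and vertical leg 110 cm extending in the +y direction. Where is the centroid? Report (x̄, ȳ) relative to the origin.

rectangular portion: A = 175 × 110 = 19250.00, centroid at (87.50, 55.00).
triangular portion: A = ½·45·110 = 2475.00, centroid at (190.00, 36.67).
ΣA = 21725.00 cm²
ΣAx̄ = (19250.00)(87.50) + (2475.00)(190.00) = 2154625.00 cm³
ΣAȳ = (19250.00)(55.00) + (2475.00)(36.67) = 1149500.00 cm³
x̄ = 2154625.00 / 21725.00 = 99.18 cm
ȳ = 1149500.00 / 21725.00 = 52.91 cm

x̄ = 99.18 cm, ȳ = 52.91 cm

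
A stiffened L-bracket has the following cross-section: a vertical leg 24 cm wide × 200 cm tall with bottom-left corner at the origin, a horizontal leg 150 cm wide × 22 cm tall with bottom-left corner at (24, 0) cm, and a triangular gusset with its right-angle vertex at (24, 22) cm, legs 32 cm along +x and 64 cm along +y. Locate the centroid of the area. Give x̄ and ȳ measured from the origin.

x̄ = 46.01 cm, ȳ = 61.45 cm

vertical leg: A = 24 × 200 = 4800.00, centroid at (12.00, 100.00).
horizontal leg: A = 150 × 22 = 3300.00, centroid at (99.00, 11.00).
gusset: A = ½·32·64 = 1024.00, centroid at (34.67, 43.33).
ΣA = 9124.00 cm²
ΣAx̄ = (4800.00)(12.00) + (3300.00)(99.00) + (1024.00)(34.67) = 419798.67 cm³
ΣAȳ = (4800.00)(100.00) + (3300.00)(11.00) + (1024.00)(43.33) = 560673.33 cm³
x̄ = 419798.67 / 9124.00 = 46.01 cm
ȳ = 560673.33 / 9124.00 = 61.45 cm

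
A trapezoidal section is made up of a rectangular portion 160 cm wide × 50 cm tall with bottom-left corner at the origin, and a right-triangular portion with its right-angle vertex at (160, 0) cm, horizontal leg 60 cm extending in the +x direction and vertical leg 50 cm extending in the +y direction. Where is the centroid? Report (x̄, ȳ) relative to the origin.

x̄ = 95.79 cm, ȳ = 23.68 cm

rectangular portion: A = 160 × 50 = 8000.00, centroid at (80.00, 25.00).
triangular portion: A = ½·60·50 = 1500.00, centroid at (180.00, 16.67).
ΣA = 9500.00 cm²
ΣAx̄ = (8000.00)(80.00) + (1500.00)(180.00) = 910000.00 cm³
ΣAȳ = (8000.00)(25.00) + (1500.00)(16.67) = 225000.00 cm³
x̄ = 910000.00 / 9500.00 = 95.79 cm
ȳ = 225000.00 / 9500.00 = 23.68 cm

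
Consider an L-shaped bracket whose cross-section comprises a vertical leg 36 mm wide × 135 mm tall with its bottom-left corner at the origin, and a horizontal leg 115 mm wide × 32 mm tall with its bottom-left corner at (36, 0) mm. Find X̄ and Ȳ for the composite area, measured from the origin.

X̄ = 50.53 mm, Ȳ = 45.31 mm

vertical leg: A = 36 × 135 = 4860.00, centroid at (18.00, 67.50).
horizontal leg: A = 115 × 32 = 3680.00, centroid at (93.50, 16.00).
ΣA = 8540.00 mm²
ΣAX̄ = (4860.00)(18.00) + (3680.00)(93.50) = 431560.00 mm³
ΣAȲ = (4860.00)(67.50) + (3680.00)(16.00) = 386930.00 mm³
X̄ = 431560.00 / 8540.00 = 50.53 mm
Ȳ = 386930.00 / 8540.00 = 45.31 mm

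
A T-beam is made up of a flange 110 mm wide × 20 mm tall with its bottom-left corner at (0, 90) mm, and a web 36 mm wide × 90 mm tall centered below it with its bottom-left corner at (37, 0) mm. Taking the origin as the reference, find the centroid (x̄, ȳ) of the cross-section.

x̄ = 55.00 mm, ȳ = 67.24 mm

web: A = 36 × 90 = 3240.00, centroid at (55.00, 45.00).
flange: A = 110 × 20 = 2200.00, centroid at (55.00, 100.00).
ΣA = 5440.00 mm², ΣAx̄ = 299200.00 mm³, ΣAȳ = 365800.00 mm³.
x̄ = 299200.00/5440.00 = 55.00 mm; ȳ = 365800.00/5440.00 = 67.24 mm.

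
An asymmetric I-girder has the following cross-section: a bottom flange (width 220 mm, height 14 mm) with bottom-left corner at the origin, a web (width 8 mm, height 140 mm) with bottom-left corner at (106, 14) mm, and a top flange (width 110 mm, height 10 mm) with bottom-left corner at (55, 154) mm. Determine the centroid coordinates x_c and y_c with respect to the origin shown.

Part | A | x̄ᵢ | ȳᵢ | A·x̄ᵢ | A·ȳᵢ
bottom flange | 3080.00 | 110.00 | 7.00 | 338800.00 | 21560.00
web | 1120.00 | 110.00 | 84.00 | 123200.00 | 94080.00
top flange | 1100.00 | 110.00 | 159.00 | 121000.00 | 174900.00
Σ | 5300.00 |  |  | 583000.00 | 290540.00
x_c = 583000.00 / 5300.00 = 110.00 mm
y_c = 290540.00 / 5300.00 = 54.82 mm

x_c = 110.00 mm, y_c = 54.82 mm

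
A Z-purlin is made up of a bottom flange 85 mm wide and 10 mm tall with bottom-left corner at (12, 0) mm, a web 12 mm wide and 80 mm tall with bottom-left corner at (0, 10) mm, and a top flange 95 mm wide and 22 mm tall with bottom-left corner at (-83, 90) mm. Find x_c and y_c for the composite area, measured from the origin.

Part | A | x̄ᵢ | ȳᵢ | A·x̄ᵢ | A·ȳᵢ
bottom flange | 850.00 | 54.50 | 5.00 | 46325.00 | 4250.00
web | 960.00 | 6.00 | 50.00 | 5760.00 | 48000.00
top flange | 2090.00 | -35.50 | 101.00 | -74195.00 | 211090.00
Σ | 3900.00 |  |  | -22110.00 | 263340.00
x_c = -22110.00 / 3900.00 = -5.67 mm
y_c = 263340.00 / 3900.00 = 67.52 mm

x_c = -5.67 mm, y_c = 67.52 mm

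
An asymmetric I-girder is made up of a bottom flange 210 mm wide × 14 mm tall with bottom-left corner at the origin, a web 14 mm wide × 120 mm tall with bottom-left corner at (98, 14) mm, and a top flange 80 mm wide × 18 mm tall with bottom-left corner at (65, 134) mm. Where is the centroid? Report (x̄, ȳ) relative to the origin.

x̄ = 105.00 mm, ȳ = 57.89 mm

bottom flange: A = 210 × 14 = 2940.00, centroid at (105.00, 7.00).
web: A = 14 × 120 = 1680.00, centroid at (105.00, 74.00).
top flange: A = 80 × 18 = 1440.00, centroid at (105.00, 143.00).
ΣA = 6060.00 mm²
ΣAx̄ = (2940.00)(105.00) + (1680.00)(105.00) + (1440.00)(105.00) = 636300.00 mm³
ΣAȳ = (2940.00)(7.00) + (1680.00)(74.00) + (1440.00)(143.00) = 350820.00 mm³
x̄ = 636300.00 / 6060.00 = 105.00 mm
ȳ = 350820.00 / 6060.00 = 57.89 mm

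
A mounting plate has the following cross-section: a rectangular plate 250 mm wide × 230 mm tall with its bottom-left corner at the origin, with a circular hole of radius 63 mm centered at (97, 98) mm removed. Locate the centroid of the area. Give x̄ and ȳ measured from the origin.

x̄ = 132.75 mm, ȳ = 119.71 mm

Part | A | x̄ᵢ | ȳᵢ | A·x̄ᵢ | A·ȳᵢ
plate | 57500.00 | 125.00 | 115.00 | 7187500.00 | 6612500.00
hole | -12468.98 | 97.00 | 98.00 | -1209491.18 | -1221960.16
Σ | 45031.02 |  |  | 5978008.82 | 5390539.84
x̄ = 5978008.82 / 45031.02 = 132.75 mm
ȳ = 5390539.84 / 45031.02 = 119.71 mm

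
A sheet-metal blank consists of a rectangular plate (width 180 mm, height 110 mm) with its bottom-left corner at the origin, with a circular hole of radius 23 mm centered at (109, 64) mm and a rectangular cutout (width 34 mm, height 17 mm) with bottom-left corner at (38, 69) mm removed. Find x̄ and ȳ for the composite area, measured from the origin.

x̄ = 89.35 mm, ȳ = 53.41 mm

plate: A = 180 × 110 = 19800.00, centroid at (90.00, 55.00).
hole 1: A = −π·23² = -1661.90, centroid at (109.00, 64.00).
hole 2: A = −(34 × 17) = -578.00, centroid at (55.00, 77.50).
ΣA = 17560.10 mm², ΣAx̄ = 1569062.63 mm³, ΣAȳ = 937843.24 mm³.
x̄ = 1569062.63/17560.10 = 89.35 mm; ȳ = 937843.24/17560.10 = 53.41 mm.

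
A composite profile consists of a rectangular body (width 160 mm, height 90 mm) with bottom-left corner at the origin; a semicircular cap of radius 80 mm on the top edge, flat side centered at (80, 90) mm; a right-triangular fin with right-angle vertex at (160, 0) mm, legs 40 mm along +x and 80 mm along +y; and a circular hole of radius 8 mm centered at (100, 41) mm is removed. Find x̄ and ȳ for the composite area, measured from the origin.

x̄ = 85.62 mm, ȳ = 74.60 mm

rectangular body: A = 160 × 90 = 14400.00, centroid at (80.00, 45.00).
semicircular top: A = ½π·80² = 10053.10, centroid at (80.00, 123.95).
triangular fin: A = ½·40·80 = 1600.00, centroid at (173.33, 26.67).
hole: A = −π·8² = -201.06, centroid at (100.00, 41.00).
ΣA = 25852.03 mm²
ΣAx̄ = (14400.00)(80.00) + (10053.10)(80.00) + (1600.00)(173.33) + (-201.06)(100.00) = 2213474.86 mm³
ΣAȳ = (14400.00)(45.00) + (10053.10)(123.95) + (1600.00)(26.67) + (-201.06)(41.00) = 1928535.15 mm³
x̄ = 2213474.86 / 25852.03 = 85.62 mm
ȳ = 1928535.15 / 25852.03 = 74.60 mm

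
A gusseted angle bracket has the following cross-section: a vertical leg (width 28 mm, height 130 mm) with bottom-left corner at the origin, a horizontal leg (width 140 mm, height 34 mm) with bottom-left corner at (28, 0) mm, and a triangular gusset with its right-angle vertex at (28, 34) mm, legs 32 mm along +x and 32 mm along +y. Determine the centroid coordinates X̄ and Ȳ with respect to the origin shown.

vertical leg: A = 28 × 130 = 3640.00, centroid at (14.00, 65.00).
horizontal leg: A = 140 × 34 = 4760.00, centroid at (98.00, 17.00).
gusset: A = ½·32·32 = 512.00, centroid at (38.67, 44.67).
ΣA = 8912.00 mm², ΣAX̄ = 537237.33 mm³, ΣAȲ = 340389.33 mm³.
X̄ = 537237.33/8912.00 = 60.28 mm; Ȳ = 340389.33/8912.00 = 38.19 mm.

X̄ = 60.28 mm, Ȳ = 38.19 mm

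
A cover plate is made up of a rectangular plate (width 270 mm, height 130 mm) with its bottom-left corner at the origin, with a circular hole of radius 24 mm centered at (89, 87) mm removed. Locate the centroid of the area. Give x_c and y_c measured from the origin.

plate: A = 270 × 130 = 35100.00, centroid at (135.00, 65.00).
hole: A = −π·24² = -1809.56, centroid at (89.00, 87.00).
ΣA = 33290.44 mm², ΣAx_c = 4577449.39 mm³, ΣAy_c = 2124068.51 mm³.
x_c = 4577449.39/33290.44 = 137.50 mm; y_c = 2124068.51/33290.44 = 63.80 mm.

x_c = 137.50 mm, y_c = 63.80 mm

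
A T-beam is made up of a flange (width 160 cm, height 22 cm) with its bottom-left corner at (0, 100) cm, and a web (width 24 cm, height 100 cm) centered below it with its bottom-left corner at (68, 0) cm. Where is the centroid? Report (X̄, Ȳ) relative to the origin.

web: A = 24 × 100 = 2400.00, centroid at (80.00, 50.00).
flange: A = 160 × 22 = 3520.00, centroid at (80.00, 111.00).
ΣA = 5920.00 cm²
ΣAX̄ = (2400.00)(80.00) + (3520.00)(80.00) = 473600.00 cm³
ΣAȲ = (2400.00)(50.00) + (3520.00)(111.00) = 510720.00 cm³
X̄ = 473600.00 / 5920.00 = 80.00 cm
Ȳ = 510720.00 / 5920.00 = 86.27 cm

X̄ = 80.00 cm, Ȳ = 86.27 cm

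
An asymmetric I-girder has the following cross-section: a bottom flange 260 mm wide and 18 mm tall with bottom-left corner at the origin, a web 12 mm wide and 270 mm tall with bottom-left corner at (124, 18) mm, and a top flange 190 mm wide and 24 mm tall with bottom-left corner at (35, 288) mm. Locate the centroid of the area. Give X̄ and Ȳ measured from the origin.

bottom flange: A = 260 × 18 = 4680.00, centroid at (130.00, 9.00).
web: A = 12 × 270 = 3240.00, centroid at (130.00, 153.00).
top flange: A = 190 × 24 = 4560.00, centroid at (130.00, 300.00).
ΣA = 12480.00 mm²
ΣAX̄ = (4680.00)(130.00) + (3240.00)(130.00) + (4560.00)(130.00) = 1622400.00 mm³
ΣAȲ = (4680.00)(9.00) + (3240.00)(153.00) + (4560.00)(300.00) = 1905840.00 mm³
X̄ = 1622400.00 / 12480.00 = 130.00 mm
Ȳ = 1905840.00 / 12480.00 = 152.71 mm

X̄ = 130.00 mm, Ȳ = 152.71 mm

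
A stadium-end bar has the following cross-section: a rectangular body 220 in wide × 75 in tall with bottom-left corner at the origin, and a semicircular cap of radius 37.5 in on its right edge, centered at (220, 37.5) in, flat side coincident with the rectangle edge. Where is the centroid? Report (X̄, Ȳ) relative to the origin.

rectangular body: A = 220 × 75 = 16500.00, centroid at (110.00, 37.50).
semicircular end: A = ½π·37.5² = 2208.93, centroid at (235.92, 37.50).
ΣA = 18708.93 in², ΣAX̄ = 2336121.36 in³, ΣAȲ = 701584.96 in³.
X̄ = 2336121.36/18708.93 = 124.87 in; Ȳ = 701584.96/18708.93 = 37.50 in.

X̄ = 124.87 in, Ȳ = 37.50 in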